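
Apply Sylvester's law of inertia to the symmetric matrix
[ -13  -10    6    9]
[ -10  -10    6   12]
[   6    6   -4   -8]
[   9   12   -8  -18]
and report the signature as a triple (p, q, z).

step 0: pivot -13 → sign −
step 1: pivot -30/13 → sign −
step 2: pivot -2/5 → sign −
step 3: pivot 1 → sign +
signature = (1, 3, 0)

Answer: (1, 3, 0)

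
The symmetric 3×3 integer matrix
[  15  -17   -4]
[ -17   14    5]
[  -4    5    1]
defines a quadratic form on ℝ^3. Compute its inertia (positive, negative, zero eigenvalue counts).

Answer: (1, 2, 0)

Derivation:
step 0: pivot 15 → sign +
step 1: pivot -79/15 → sign −
step 2: pivot -2/79 → sign −
signature = (1, 2, 0)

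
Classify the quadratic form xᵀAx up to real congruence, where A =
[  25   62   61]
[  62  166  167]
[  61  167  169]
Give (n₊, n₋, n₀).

Answer: (2, 1, 0)

Derivation:
step 0: pivot 25 → sign +
step 1: pivot 306/25 → sign +
step 2: pivot -1/34 → sign −
signature = (2, 1, 0)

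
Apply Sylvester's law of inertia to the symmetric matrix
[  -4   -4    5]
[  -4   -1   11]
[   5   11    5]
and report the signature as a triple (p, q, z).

step 0: pivot -4 → sign −
step 1: pivot 3 → sign +
step 2: pivot -3/4 → sign −
signature = (1, 2, 0)

Answer: (1, 2, 0)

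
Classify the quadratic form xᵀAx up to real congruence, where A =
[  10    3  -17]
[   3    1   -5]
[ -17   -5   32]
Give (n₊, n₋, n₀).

step 0: pivot 10 → sign +
step 1: pivot 1/10 → sign +
step 2: pivot 3 → sign +
signature = (3, 0, 0)

Answer: (3, 0, 0)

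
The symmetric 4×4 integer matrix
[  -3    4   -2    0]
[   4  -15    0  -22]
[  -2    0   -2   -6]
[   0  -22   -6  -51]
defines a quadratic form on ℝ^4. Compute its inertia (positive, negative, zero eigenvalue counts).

step 0: pivot -3 → sign −
step 1: pivot -29/3 → sign −
step 2: pivot 2/29 → sign +
step 3: pivot -1 → sign −
signature = (1, 3, 0)

Answer: (1, 3, 0)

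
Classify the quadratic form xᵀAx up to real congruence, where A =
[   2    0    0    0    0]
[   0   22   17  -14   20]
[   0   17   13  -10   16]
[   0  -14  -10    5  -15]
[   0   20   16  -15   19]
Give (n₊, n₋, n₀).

Answer: (4, 1, 0)

Derivation:
step 0: pivot 2 → sign +
step 1: pivot 22 → sign +
step 2: pivot -3/22 → sign −
step 3: pivot 1 → sign +
step 4: pivot 2 → sign +
signature = (4, 1, 0)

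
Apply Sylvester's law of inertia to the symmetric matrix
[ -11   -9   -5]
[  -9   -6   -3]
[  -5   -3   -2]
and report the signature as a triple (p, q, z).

step 0: pivot -11 → sign −
step 1: pivot 15/11 → sign +
step 2: pivot -3/5 → sign −
signature = (1, 2, 0)

Answer: (1, 2, 0)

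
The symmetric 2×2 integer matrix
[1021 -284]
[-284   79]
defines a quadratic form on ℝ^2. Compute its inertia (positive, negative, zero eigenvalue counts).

step 0: pivot 1021 → sign +
step 1: pivot 3/1021 → sign +
signature = (2, 0, 0)

Answer: (2, 0, 0)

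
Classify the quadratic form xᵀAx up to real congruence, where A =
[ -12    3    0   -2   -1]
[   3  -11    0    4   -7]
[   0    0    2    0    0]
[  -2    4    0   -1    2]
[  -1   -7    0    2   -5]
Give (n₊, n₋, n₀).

Answer: (3, 2, 0)

Derivation:
step 0: pivot -12 → sign −
step 1: pivot -41/4 → sign −
step 2: pivot 2 → sign +
step 3: pivot 65/123 → sign +
step 4: pivot 2/65 → sign +
signature = (3, 2, 0)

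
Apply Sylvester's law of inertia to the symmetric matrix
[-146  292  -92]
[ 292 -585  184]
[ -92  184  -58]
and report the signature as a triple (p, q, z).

step 0: pivot -146 → sign −
step 1: pivot -1 → sign −
step 2: pivot -2/73 → sign −
signature = (0, 3, 0)

Answer: (0, 3, 0)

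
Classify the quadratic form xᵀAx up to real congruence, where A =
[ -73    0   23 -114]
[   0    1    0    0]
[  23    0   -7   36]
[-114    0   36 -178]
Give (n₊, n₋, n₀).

step 0: pivot -73 → sign −
step 1: pivot 1 → sign +
step 2: pivot 18/73 → sign +
step 3: row/col 3 already zero → sign 0
signature = (2, 1, 1)

Answer: (2, 1, 1)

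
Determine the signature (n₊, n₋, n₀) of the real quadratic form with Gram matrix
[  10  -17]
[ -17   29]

step 0: pivot 10 → sign +
step 1: pivot 1/10 → sign +
signature = (2, 0, 0)

Answer: (2, 0, 0)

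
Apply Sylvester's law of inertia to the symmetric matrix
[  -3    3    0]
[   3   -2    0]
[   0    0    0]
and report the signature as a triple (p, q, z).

Answer: (1, 1, 1)

Derivation:
step 0: pivot -3 → sign −
step 1: pivot 1 → sign +
step 2: row/col 2 already zero → sign 0
signature = (1, 1, 1)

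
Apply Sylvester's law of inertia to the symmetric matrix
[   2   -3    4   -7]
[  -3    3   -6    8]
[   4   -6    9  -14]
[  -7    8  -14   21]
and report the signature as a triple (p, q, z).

Answer: (3, 1, 0)

Derivation:
step 0: pivot 2 → sign +
step 1: pivot -3/2 → sign −
step 2: pivot 1 → sign +
step 3: pivot 2/3 → sign +
signature = (3, 1, 0)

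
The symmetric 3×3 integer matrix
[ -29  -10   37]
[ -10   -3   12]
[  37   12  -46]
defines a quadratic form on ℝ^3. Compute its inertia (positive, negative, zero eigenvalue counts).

step 0: pivot -29 → sign −
step 1: pivot 13/29 → sign +
step 2: pivot -1/13 → sign −
signature = (1, 2, 0)

Answer: (1, 2, 0)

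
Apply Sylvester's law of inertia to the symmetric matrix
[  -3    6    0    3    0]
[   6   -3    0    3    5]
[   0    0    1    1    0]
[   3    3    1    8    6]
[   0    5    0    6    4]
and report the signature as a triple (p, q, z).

Answer: (4, 1, 0)

Derivation:
step 0: pivot -3 → sign −
step 1: pivot 9 → sign +
step 2: pivot 1 → sign +
step 3: pivot 1 → sign +
step 4: pivot 2/9 → sign +
signature = (4, 1, 0)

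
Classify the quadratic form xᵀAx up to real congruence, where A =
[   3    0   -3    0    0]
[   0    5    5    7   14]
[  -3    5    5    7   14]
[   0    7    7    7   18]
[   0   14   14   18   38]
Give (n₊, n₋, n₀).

Answer: (2, 3, 0)

Derivation:
step 0: pivot 3 → sign +
step 1: pivot 5 → sign +
step 2: pivot -3 → sign −
step 3: pivot -14/5 → sign −
step 4: pivot -2/7 → sign −
signature = (2, 3, 0)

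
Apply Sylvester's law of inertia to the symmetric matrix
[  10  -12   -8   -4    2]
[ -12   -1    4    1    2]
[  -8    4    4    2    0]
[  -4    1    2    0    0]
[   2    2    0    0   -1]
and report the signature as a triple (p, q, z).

Answer: (1, 3, 1)

Derivation:
step 0: pivot 10 → sign +
step 1: pivot -77/5 → sign −
step 2: pivot -4/11 → sign −
step 3: pivot -4/7 → sign −
step 4: row/col 4 already zero → sign 0
signature = (1, 3, 1)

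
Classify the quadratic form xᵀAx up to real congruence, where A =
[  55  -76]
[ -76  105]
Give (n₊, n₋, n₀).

step 0: pivot 55 → sign +
step 1: pivot -1/55 → sign −
signature = (1, 1, 0)

Answer: (1, 1, 0)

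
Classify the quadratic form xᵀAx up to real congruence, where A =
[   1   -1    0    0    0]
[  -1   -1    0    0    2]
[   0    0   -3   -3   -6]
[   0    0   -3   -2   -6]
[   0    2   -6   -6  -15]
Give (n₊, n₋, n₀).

Answer: (2, 3, 0)

Derivation:
step 0: pivot 1 → sign +
step 1: pivot -2 → sign −
step 2: pivot -3 → sign −
step 3: pivot 1 → sign +
step 4: pivot -1 → sign −
signature = (2, 3, 0)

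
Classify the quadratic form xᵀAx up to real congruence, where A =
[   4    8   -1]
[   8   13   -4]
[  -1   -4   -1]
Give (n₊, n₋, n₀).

Answer: (2, 1, 0)

Derivation:
step 0: pivot 4 → sign +
step 1: pivot -3 → sign −
step 2: pivot 1/12 → sign +
signature = (2, 1, 0)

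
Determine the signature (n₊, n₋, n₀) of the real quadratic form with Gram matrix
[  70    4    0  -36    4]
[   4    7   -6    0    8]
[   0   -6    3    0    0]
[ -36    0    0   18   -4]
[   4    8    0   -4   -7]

Answer: (4, 1, 0)

Derivation:
step 0: pivot 70 → sign +
step 1: pivot 237/35 → sign +
step 2: pivot -183/79 → sign −
step 3: pivot 18/61 → sign +
step 4: pivot 1/9 → sign +
signature = (4, 1, 0)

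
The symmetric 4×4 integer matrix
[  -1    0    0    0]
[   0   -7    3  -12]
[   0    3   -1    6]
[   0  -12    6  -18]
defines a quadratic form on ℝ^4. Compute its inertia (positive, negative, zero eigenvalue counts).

Answer: (1, 2, 1)

Derivation:
step 0: pivot -1 → sign −
step 1: pivot -7 → sign −
step 2: pivot 2/7 → sign +
step 3: row/col 3 already zero → sign 0
signature = (1, 2, 1)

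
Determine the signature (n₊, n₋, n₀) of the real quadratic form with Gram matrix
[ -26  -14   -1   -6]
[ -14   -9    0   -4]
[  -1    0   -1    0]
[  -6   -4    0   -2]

Answer: (0, 4, 0)

Derivation:
step 0: pivot -26 → sign −
step 1: pivot -19/13 → sign −
step 2: pivot -29/38 → sign −
step 3: pivot -6/29 → sign −
signature = (0, 4, 0)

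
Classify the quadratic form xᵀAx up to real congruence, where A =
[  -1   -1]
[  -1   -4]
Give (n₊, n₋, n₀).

Answer: (0, 2, 0)

Derivation:
step 0: pivot -1 → sign −
step 1: pivot -3 → sign −
signature = (0, 2, 0)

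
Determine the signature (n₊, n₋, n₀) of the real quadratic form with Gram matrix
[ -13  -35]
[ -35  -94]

step 0: pivot -13 → sign −
step 1: pivot 3/13 → sign +
signature = (1, 1, 0)

Answer: (1, 1, 0)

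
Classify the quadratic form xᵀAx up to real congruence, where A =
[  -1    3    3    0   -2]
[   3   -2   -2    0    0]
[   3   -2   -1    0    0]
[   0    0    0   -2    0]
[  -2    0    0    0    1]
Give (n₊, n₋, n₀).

Answer: (2, 3, 0)

Derivation:
step 0: pivot -1 → sign −
step 1: pivot 7 → sign +
step 2: pivot 1 → sign +
step 3: pivot -2 → sign −
step 4: pivot -1/7 → sign −
signature = (2, 3, 0)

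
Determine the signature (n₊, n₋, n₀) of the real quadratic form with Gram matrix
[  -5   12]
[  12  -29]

step 0: pivot -5 → sign −
step 1: pivot -1/5 → sign −
signature = (0, 2, 0)

Answer: (0, 2, 0)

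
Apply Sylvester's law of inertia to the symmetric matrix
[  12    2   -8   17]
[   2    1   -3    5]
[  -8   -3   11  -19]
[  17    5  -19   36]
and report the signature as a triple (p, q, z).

step 0: pivot 12 → sign +
step 1: pivot 2/3 → sign +
step 2: pivot 3/2 → sign +
step 3: pivot 3/2 → sign +
signature = (4, 0, 0)

Answer: (4, 0, 0)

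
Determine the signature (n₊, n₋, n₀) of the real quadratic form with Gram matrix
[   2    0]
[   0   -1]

Answer: (1, 1, 0)

Derivation:
step 0: pivot 2 → sign +
step 1: pivot -1 → sign −
signature = (1, 1, 0)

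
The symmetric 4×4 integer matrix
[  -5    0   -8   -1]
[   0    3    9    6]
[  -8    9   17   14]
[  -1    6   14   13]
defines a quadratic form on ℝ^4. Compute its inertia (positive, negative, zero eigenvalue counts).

step 0: pivot -5 → sign −
step 1: pivot 3 → sign +
step 2: pivot 14/5 → sign +
step 3: pivot -6/7 → sign −
signature = (2, 2, 0)

Answer: (2, 2, 0)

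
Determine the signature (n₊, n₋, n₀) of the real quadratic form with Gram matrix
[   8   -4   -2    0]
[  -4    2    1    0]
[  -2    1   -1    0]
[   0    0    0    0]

step 0: pivot 8 → sign +
step 1: pivot -3/2 → sign −
step 2: row/col 2 already zero → sign 0
step 3: row/col 3 already zero → sign 0
signature = (1, 1, 2)

Answer: (1, 1, 2)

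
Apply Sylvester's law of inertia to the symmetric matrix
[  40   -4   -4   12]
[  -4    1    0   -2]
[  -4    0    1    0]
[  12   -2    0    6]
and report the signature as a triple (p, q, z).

Answer: (3, 0, 1)

Derivation:
step 0: pivot 40 → sign +
step 1: pivot 3/5 → sign +
step 2: pivot 1/3 → sign +
step 3: row/col 3 already zero → sign 0
signature = (3, 0, 1)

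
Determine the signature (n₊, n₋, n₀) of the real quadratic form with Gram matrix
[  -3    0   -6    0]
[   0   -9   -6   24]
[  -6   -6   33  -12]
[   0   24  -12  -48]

Answer: (1, 2, 1)

Derivation:
step 0: pivot -3 → sign −
step 1: pivot -9 → sign −
step 2: pivot 49 → sign +
step 3: row/col 3 already zero → sign 0
signature = (1, 2, 1)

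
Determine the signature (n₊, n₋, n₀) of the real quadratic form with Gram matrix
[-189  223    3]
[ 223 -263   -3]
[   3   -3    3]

step 0: pivot -189 → sign −
step 1: pivot 22/189 → sign +
step 2: pivot 6/11 → sign +
signature = (2, 1, 0)

Answer: (2, 1, 0)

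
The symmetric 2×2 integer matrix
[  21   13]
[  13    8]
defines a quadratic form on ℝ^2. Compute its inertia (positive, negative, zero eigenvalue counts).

Answer: (1, 1, 0)

Derivation:
step 0: pivot 21 → sign +
step 1: pivot -1/21 → sign −
signature = (1, 1, 0)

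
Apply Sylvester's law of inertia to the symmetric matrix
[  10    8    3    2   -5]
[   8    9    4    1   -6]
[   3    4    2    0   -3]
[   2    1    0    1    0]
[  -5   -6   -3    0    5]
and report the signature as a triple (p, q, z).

step 0: pivot 10 → sign +
step 1: pivot 13/5 → sign +
step 2: pivot 3/26 → sign +
step 3: pivot 1/3 → sign +
step 4: row/col 4 already zero → sign 0
signature = (4, 0, 1)

Answer: (4, 0, 1)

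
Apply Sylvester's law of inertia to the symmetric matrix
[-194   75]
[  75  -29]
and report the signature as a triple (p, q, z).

step 0: pivot -194 → sign −
step 1: pivot -1/194 → sign −
signature = (0, 2, 0)

Answer: (0, 2, 0)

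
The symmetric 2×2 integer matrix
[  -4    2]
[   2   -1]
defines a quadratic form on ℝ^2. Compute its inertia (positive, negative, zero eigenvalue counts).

Answer: (0, 1, 1)

Derivation:
step 0: pivot -4 → sign −
step 1: row/col 1 already zero → sign 0
signature = (0, 1, 1)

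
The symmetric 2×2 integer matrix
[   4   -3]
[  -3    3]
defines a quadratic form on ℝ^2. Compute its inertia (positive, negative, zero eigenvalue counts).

Answer: (2, 0, 0)

Derivation:
step 0: pivot 4 → sign +
step 1: pivot 3/4 → sign +
signature = (2, 0, 0)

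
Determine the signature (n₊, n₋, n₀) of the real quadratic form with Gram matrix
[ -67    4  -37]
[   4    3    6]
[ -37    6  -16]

step 0: pivot -67 → sign −
step 1: pivot 217/67 → sign +
step 2: pivot -1/217 → sign −
signature = (1, 2, 0)

Answer: (1, 2, 0)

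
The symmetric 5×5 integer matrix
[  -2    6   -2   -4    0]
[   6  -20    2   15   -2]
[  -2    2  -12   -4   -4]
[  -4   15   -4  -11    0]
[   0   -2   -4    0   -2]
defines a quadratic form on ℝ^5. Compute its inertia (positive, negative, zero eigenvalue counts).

step 0: pivot -2 → sign −
step 1: pivot -2 → sign −
step 2: pivot -2 → sign −
step 3: pivot 39/2 → sign +
step 4: pivot -6/13 → sign −
signature = (1, 4, 0)

Answer: (1, 4, 0)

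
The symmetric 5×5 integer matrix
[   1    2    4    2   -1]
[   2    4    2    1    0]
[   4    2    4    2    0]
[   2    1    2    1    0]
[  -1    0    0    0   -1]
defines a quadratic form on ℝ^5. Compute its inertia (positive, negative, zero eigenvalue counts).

Answer: (2, 2, 1)

Derivation:
step 0: pivot 1 → sign +
step 1: pivot -12 → sign −
step 2: pivot 3 → sign +
step 3: pivot -2/3 → sign −
step 4: row/col 4 already zero → sign 0
signature = (2, 2, 1)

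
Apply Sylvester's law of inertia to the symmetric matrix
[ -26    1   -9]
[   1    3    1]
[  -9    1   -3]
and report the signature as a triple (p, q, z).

step 0: pivot -26 → sign −
step 1: pivot 79/26 → sign +
step 2: pivot -2/79 → sign −
signature = (1, 2, 0)

Answer: (1, 2, 0)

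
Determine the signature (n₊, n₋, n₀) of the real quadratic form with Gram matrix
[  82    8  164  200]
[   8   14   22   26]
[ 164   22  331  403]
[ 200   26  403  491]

Answer: (3, 0, 1)

Derivation:
step 0: pivot 82 → sign +
step 1: pivot 542/41 → sign +
step 2: pivot 75/271 → sign +
step 3: row/col 3 already zero → sign 0
signature = (3, 0, 1)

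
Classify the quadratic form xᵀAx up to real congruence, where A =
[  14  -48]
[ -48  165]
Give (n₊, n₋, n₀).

Answer: (2, 0, 0)

Derivation:
step 0: pivot 14 → sign +
step 1: pivot 3/7 → sign +
signature = (2, 0, 0)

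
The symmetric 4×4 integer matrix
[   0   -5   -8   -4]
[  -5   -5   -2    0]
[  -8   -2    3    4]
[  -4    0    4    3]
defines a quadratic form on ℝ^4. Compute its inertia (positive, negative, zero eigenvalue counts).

Answer: (1, 3, 0)

Derivation:
step 0: pivot -5 → sign −
step 1: pivot 5 → sign +
step 2: pivot -17/5 → sign −
step 3: pivot -1/85 → sign −
signature = (1, 3, 0)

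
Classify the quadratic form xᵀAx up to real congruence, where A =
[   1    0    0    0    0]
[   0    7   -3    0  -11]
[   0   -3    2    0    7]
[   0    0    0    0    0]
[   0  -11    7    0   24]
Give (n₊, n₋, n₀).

step 0: pivot 1 → sign +
step 1: pivot 7 → sign +
step 2: pivot 5/7 → sign +
step 3: pivot -3/5 → sign −
step 4: row/col 4 already zero → sign 0
signature = (3, 1, 1)

Answer: (3, 1, 1)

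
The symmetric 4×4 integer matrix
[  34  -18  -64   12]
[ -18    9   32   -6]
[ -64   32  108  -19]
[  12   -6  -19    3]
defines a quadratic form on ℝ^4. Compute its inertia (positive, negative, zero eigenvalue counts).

Answer: (1, 3, 0)

Derivation:
step 0: pivot 34 → sign +
step 1: pivot -9/17 → sign −
step 2: pivot -52/9 → sign −
step 3: pivot -3/52 → sign −
signature = (1, 3, 0)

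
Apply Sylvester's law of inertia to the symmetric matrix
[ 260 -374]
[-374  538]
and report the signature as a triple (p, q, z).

Answer: (2, 0, 0)

Derivation:
step 0: pivot 260 → sign +
step 1: pivot 1/65 → sign +
signature = (2, 0, 0)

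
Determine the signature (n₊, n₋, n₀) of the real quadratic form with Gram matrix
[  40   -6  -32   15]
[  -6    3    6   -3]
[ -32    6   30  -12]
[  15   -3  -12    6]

step 0: pivot 40 → sign +
step 1: pivot 21/10 → sign +
step 2: pivot 26/7 → sign +
step 3: pivot 3/52 → sign +
signature = (4, 0, 0)

Answer: (4, 0, 0)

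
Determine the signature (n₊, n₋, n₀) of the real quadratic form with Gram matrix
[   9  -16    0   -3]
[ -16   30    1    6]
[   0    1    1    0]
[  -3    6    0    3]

step 0: pivot 9 → sign +
step 1: pivot 14/9 → sign +
step 2: pivot 5/14 → sign +
step 3: pivot 6/5 → sign +
signature = (4, 0, 0)

Answer: (4, 0, 0)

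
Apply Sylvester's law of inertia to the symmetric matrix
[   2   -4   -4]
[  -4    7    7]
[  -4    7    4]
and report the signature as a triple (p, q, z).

step 0: pivot 2 → sign +
step 1: pivot -1 → sign −
step 2: pivot -3 → sign −
signature = (1, 2, 0)

Answer: (1, 2, 0)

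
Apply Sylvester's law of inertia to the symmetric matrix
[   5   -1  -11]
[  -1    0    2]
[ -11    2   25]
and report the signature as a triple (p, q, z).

Answer: (2, 1, 0)

Derivation:
step 0: pivot 5 → sign +
step 1: pivot -1/5 → sign −
step 2: pivot 1 → sign +
signature = (2, 1, 0)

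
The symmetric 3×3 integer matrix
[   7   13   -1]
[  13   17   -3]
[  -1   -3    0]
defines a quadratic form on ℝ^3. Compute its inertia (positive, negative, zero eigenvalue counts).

Answer: (2, 1, 0)

Derivation:
step 0: pivot 7 → sign +
step 1: pivot -50/7 → sign −
step 2: pivot 1/25 → sign +
signature = (2, 1, 0)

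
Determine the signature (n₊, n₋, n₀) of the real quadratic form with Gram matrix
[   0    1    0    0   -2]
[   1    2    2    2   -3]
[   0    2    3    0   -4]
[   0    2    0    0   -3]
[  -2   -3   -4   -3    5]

step 0: pivot 2 → sign +
step 1: pivot -1/2 → sign −
step 2: pivot 3 → sign +
step 3: pivot 1 → sign +
step 4: pivot -1 → sign −
signature = (3, 2, 0)

Answer: (3, 2, 0)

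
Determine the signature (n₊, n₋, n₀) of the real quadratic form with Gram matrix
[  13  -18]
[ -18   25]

step 0: pivot 13 → sign +
step 1: pivot 1/13 → sign +
signature = (2, 0, 0)

Answer: (2, 0, 0)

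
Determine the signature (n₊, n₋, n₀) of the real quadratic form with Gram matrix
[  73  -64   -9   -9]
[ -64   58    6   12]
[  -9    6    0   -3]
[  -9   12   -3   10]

Answer: (2, 2, 0)

Derivation:
step 0: pivot 73 → sign +
step 1: pivot 138/73 → sign +
step 2: pivot -3 → sign −
step 3: pivot -1/23 → sign −
signature = (2, 2, 0)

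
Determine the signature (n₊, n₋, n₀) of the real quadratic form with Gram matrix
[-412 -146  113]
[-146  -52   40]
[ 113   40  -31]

step 0: pivot -412 → sign −
step 1: pivot -27/103 → sign −
step 2: row/col 2 already zero → sign 0
signature = (0, 2, 1)

Answer: (0, 2, 1)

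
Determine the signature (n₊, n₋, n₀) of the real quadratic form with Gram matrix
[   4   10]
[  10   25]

step 0: pivot 4 → sign +
step 1: row/col 1 already zero → sign 0
signature = (1, 0, 1)

Answer: (1, 0, 1)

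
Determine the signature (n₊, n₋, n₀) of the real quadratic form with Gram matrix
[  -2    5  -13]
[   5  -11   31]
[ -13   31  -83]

Answer: (1, 1, 1)

Derivation:
step 0: pivot -2 → sign −
step 1: pivot 3/2 → sign +
step 2: row/col 2 already zero → sign 0
signature = (1, 1, 1)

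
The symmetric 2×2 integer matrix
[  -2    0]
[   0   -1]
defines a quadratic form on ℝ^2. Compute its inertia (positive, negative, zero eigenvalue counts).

step 0: pivot -2 → sign −
step 1: pivot -1 → sign −
signature = (0, 2, 0)

Answer: (0, 2, 0)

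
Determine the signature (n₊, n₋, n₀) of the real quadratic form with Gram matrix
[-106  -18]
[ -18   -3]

Answer: (1, 1, 0)

Derivation:
step 0: pivot -106 → sign −
step 1: pivot 3/53 → sign +
signature = (1, 1, 0)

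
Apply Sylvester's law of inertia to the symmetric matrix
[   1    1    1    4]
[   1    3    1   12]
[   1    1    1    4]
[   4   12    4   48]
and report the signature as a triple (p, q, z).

step 0: pivot 1 → sign +
step 1: pivot 2 → sign +
step 2: row/col 2 already zero → sign 0
step 3: row/col 3 already zero → sign 0
signature = (2, 0, 2)

Answer: (2, 0, 2)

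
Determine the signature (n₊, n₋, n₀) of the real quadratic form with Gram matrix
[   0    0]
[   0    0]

step 0: row/col 0 already zero → sign 0
step 1: row/col 1 already zero → sign 0
signature = (0, 0, 2)

Answer: (0, 0, 2)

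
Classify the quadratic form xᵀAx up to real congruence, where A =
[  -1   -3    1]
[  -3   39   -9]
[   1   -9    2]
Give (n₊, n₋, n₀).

Answer: (1, 1, 1)

Derivation:
step 0: pivot -1 → sign −
step 1: pivot 48 → sign +
step 2: row/col 2 already zero → sign 0
signature = (1, 1, 1)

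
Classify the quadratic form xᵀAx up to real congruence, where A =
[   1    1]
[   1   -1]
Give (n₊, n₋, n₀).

step 0: pivot 1 → sign +
step 1: pivot -2 → sign −
signature = (1, 1, 0)

Answer: (1, 1, 0)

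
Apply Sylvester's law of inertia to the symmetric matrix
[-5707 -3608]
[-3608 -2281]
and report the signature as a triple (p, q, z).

Answer: (0, 2, 0)

Derivation:
step 0: pivot -5707 → sign −
step 1: pivot -3/5707 → sign −
signature = (0, 2, 0)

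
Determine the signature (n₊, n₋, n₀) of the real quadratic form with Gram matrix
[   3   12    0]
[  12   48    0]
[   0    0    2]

Answer: (2, 0, 1)

Derivation:
step 0: pivot 3 → sign +
step 1: pivot 2 → sign +
step 2: row/col 2 already zero → sign 0
signature = (2, 0, 1)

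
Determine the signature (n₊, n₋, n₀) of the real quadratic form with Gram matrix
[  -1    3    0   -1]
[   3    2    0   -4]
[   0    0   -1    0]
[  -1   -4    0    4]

step 0: pivot -1 → sign −
step 1: pivot 11 → sign +
step 2: pivot -1 → sign −
step 3: pivot 6/11 → sign +
signature = (2, 2, 0)

Answer: (2, 2, 0)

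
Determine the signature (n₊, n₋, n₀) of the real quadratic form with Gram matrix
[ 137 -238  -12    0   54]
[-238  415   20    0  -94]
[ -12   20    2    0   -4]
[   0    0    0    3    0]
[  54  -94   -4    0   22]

step 0: pivot 137 → sign +
step 1: pivot 211/137 → sign +
step 2: pivot 102/211 → sign +
step 3: pivot 3 → sign +
step 4: pivot -2/17 → sign −
signature = (4, 1, 0)

Answer: (4, 1, 0)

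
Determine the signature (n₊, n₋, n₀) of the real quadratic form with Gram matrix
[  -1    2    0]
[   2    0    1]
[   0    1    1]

Answer: (2, 1, 0)

Derivation:
step 0: pivot -1 → sign −
step 1: pivot 4 → sign +
step 2: pivot 3/4 → sign +
signature = (2, 1, 0)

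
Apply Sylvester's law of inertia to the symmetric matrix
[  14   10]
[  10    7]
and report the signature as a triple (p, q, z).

step 0: pivot 14 → sign +
step 1: pivot -1/7 → sign −
signature = (1, 1, 0)

Answer: (1, 1, 0)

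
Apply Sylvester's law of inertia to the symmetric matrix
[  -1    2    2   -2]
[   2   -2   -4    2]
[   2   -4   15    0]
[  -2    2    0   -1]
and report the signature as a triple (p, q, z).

step 0: pivot -1 → sign −
step 1: pivot 2 → sign +
step 2: pivot 19 → sign +
step 3: pivot 3/19 → sign +
signature = (3, 1, 0)

Answer: (3, 1, 0)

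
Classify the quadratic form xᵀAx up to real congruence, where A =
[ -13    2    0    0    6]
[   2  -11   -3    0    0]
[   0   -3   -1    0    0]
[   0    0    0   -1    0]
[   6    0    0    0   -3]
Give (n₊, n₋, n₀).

Answer: (1, 4, 0)

Derivation:
step 0: pivot -13 → sign −
step 1: pivot -139/13 → sign −
step 2: pivot -22/139 → sign −
step 3: pivot -1 → sign −
step 4: pivot 3/11 → sign +
signature = (1, 4, 0)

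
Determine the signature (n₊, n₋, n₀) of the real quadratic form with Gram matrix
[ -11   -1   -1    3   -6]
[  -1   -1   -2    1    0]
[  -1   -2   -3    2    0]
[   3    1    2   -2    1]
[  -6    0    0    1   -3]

Answer: (2, 3, 0)

Derivation:
step 0: pivot -11 → sign −
step 1: pivot -10/11 → sign −
step 2: pivot 11/10 → sign +
step 3: pivot -7/11 → sign −
step 4: pivot 2/7 → sign +
signature = (2, 3, 0)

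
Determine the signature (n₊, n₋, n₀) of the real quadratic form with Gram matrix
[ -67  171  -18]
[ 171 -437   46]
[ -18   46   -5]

step 0: pivot -67 → sign −
step 1: pivot -38/67 → sign −
step 2: pivot -3/19 → sign −
signature = (0, 3, 0)

Answer: (0, 3, 0)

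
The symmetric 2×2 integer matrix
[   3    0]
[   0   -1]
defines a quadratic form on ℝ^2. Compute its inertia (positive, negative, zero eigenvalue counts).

step 0: pivot 3 → sign +
step 1: pivot -1 → sign −
signature = (1, 1, 0)

Answer: (1, 1, 0)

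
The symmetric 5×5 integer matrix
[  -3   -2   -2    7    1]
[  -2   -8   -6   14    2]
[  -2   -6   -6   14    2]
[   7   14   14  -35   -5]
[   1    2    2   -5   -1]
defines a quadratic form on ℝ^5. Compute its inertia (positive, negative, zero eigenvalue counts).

step 0: pivot -3 → sign −
step 1: pivot -20/3 → sign −
step 2: pivot -7/5 → sign −
step 3: pivot -2/7 → sign −
step 4: row/col 4 already zero → sign 0
signature = (0, 4, 1)

Answer: (0, 4, 1)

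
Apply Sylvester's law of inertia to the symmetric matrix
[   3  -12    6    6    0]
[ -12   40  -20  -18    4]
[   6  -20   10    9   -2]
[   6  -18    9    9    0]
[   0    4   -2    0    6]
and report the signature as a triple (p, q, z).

Answer: (3, 1, 1)

Derivation:
step 0: pivot 3 → sign +
step 1: pivot -8 → sign −
step 2: pivot 3/2 → sign +
step 3: pivot 2 → sign +
step 4: row/col 4 already zero → sign 0
signature = (3, 1, 1)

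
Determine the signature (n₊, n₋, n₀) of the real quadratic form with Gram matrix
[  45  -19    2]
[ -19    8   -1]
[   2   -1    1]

step 0: pivot 45 → sign +
step 1: pivot -1/45 → sign −
step 2: pivot 2 → sign +
signature = (2, 1, 0)

Answer: (2, 1, 0)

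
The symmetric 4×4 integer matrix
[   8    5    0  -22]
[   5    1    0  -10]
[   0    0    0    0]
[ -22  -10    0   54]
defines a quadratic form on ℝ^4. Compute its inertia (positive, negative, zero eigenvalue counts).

step 0: pivot 8 → sign +
step 1: pivot -17/8 → sign −
step 2: pivot 2/17 → sign +
step 3: row/col 3 already zero → sign 0
signature = (2, 1, 1)

Answer: (2, 1, 1)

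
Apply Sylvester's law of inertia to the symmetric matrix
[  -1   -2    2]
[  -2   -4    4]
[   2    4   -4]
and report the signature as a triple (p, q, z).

Answer: (0, 1, 2)

Derivation:
step 0: pivot -1 → sign −
step 1: row/col 1 already zero → sign 0
step 2: row/col 2 already zero → sign 0
signature = (0, 1, 2)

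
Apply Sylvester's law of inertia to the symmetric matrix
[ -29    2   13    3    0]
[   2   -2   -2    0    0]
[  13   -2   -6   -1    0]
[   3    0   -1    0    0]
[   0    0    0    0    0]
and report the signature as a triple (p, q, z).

Answer: (2, 2, 1)

Derivation:
step 0: pivot -29 → sign −
step 1: pivot -54/29 → sign −
step 2: pivot 13/27 → sign +
step 3: pivot 3/13 → sign +
step 4: row/col 4 already zero → sign 0
signature = (2, 2, 1)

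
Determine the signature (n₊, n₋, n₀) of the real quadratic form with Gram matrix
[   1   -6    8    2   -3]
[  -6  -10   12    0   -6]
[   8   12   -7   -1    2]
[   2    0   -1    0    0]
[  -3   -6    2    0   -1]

step 0: pivot 1 → sign +
step 1: pivot -46 → sign −
step 2: pivot 167/23 → sign +
step 3: pivot -187/167 → sign −
step 4: pivot 6/187 → sign +
signature = (3, 2, 0)

Answer: (3, 2, 0)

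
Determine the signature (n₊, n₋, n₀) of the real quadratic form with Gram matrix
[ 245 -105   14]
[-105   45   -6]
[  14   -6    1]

Answer: (2, 0, 1)

Derivation:
step 0: pivot 245 → sign +
step 1: pivot 1/5 → sign +
step 2: row/col 2 already zero → sign 0
signature = (2, 0, 1)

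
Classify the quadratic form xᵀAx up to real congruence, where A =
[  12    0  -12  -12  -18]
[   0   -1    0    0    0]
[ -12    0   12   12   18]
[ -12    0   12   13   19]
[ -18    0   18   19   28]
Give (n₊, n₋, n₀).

Answer: (2, 1, 2)

Derivation:
step 0: pivot 12 → sign +
step 1: pivot -1 → sign −
step 2: pivot 1 → sign +
step 3: row/col 3 already zero → sign 0
step 4: row/col 4 already zero → sign 0
signature = (2, 1, 2)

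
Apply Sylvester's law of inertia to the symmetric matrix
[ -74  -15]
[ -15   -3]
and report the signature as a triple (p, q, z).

step 0: pivot -74 → sign −
step 1: pivot 3/74 → sign +
signature = (1, 1, 0)

Answer: (1, 1, 0)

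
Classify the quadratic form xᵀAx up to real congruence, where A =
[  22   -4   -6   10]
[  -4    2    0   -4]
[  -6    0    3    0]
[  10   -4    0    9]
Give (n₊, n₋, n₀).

Answer: (3, 1, 0)

Derivation:
step 0: pivot 22 → sign +
step 1: pivot 14/11 → sign +
step 2: pivot 3/7 → sign +
step 3: pivot -1 → sign −
signature = (3, 1, 0)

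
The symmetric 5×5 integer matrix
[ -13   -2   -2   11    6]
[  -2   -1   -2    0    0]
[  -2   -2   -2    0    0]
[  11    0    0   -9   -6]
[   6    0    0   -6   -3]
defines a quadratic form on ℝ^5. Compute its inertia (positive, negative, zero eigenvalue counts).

Answer: (3, 2, 0)

Derivation:
step 0: pivot -13 → sign −
step 1: pivot -9/13 → sign −
step 2: pivot 22/9 → sign +
step 3: pivot 2 → sign +
step 4: pivot 3/11 → sign +
signature = (3, 2, 0)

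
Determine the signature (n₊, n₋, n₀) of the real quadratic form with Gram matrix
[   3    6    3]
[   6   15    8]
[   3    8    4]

step 0: pivot 3 → sign +
step 1: pivot 3 → sign +
step 2: pivot -1/3 → sign −
signature = (2, 1, 0)

Answer: (2, 1, 0)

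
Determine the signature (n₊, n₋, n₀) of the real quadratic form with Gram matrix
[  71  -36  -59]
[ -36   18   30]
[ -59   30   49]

Answer: (1, 1, 1)

Derivation:
step 0: pivot 71 → sign +
step 1: pivot -18/71 → sign −
step 2: row/col 2 already zero → sign 0
signature = (1, 1, 1)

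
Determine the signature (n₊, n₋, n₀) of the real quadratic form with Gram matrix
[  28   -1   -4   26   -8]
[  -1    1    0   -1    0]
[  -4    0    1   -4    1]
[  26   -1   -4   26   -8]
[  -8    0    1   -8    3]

step 0: pivot 28 → sign +
step 1: pivot 27/28 → sign +
step 2: pivot 11/27 → sign +
step 3: pivot 18/11 → sign +
step 4: pivot 2/9 → sign +
signature = (5, 0, 0)

Answer: (5, 0, 0)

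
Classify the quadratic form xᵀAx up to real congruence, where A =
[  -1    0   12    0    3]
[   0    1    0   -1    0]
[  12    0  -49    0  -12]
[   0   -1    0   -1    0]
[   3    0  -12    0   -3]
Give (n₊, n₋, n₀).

step 0: pivot -1 → sign −
step 1: pivot 1 → sign +
step 2: pivot 95 → sign +
step 3: pivot -2 → sign −
step 4: pivot -6/95 → sign −
signature = (2, 3, 0)

Answer: (2, 3, 0)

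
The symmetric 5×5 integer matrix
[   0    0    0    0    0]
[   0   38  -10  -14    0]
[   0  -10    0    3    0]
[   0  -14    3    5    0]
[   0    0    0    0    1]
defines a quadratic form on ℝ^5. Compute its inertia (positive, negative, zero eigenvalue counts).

Answer: (3, 1, 1)

Derivation:
step 0: pivot 38 → sign +
step 1: pivot -50/19 → sign −
step 2: pivot 1/50 → sign +
step 3: pivot 1 → sign +
step 4: row/col 4 already zero → sign 0
signature = (3, 1, 1)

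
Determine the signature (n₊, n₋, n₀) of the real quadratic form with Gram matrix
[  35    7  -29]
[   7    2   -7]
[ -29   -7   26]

step 0: pivot 35 → sign +
step 1: pivot 3/5 → sign +
step 2: pivot -3/7 → sign −
signature = (2, 1, 0)

Answer: (2, 1, 0)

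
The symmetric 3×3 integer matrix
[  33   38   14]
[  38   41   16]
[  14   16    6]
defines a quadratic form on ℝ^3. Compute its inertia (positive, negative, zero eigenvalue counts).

Answer: (2, 1, 0)

Derivation:
step 0: pivot 33 → sign +
step 1: pivot -91/33 → sign −
step 2: pivot 6/91 → sign +
signature = (2, 1, 0)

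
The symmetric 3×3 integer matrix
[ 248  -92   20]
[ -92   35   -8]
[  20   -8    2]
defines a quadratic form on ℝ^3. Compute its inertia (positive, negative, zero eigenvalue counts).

Answer: (2, 0, 1)

Derivation:
step 0: pivot 248 → sign +
step 1: pivot 27/31 → sign +
step 2: row/col 2 already zero → sign 0
signature = (2, 0, 1)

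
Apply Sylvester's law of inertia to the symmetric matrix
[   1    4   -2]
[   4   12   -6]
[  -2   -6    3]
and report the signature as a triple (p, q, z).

step 0: pivot 1 → sign +
step 1: pivot -4 → sign −
step 2: row/col 2 already zero → sign 0
signature = (1, 1, 1)

Answer: (1, 1, 1)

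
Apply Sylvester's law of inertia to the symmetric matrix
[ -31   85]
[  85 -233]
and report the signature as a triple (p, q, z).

Answer: (1, 1, 0)

Derivation:
step 0: pivot -31 → sign −
step 1: pivot 2/31 → sign +
signature = (1, 1, 0)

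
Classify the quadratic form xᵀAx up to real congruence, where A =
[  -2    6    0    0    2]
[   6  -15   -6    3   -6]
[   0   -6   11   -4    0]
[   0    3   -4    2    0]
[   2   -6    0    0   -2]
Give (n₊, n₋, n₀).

step 0: pivot -2 → sign −
step 1: pivot 3 → sign +
step 2: pivot -1 → sign −
step 3: pivot 3 → sign +
step 4: row/col 4 already zero → sign 0
signature = (2, 2, 1)

Answer: (2, 2, 1)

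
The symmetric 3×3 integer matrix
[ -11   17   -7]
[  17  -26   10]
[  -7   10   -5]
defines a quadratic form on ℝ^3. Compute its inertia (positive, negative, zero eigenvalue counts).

step 0: pivot -11 → sign −
step 1: pivot 3/11 → sign +
step 2: pivot -3 → sign −
signature = (1, 2, 0)

Answer: (1, 2, 0)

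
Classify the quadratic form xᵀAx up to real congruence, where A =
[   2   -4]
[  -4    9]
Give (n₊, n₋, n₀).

Answer: (2, 0, 0)

Derivation:
step 0: pivot 2 → sign +
step 1: pivot 1 → sign +
signature = (2, 0, 0)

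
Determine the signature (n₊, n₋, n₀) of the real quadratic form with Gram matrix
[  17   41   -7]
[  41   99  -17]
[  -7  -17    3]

step 0: pivot 17 → sign +
step 1: pivot 2/17 → sign +
step 2: row/col 2 already zero → sign 0
signature = (2, 0, 1)

Answer: (2, 0, 1)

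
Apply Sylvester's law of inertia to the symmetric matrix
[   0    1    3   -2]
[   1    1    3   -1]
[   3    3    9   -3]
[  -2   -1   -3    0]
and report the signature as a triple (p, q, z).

step 0: pivot 1 → sign +
step 1: pivot -1 → sign −
step 2: row/col 2 already zero → sign 0
step 3: row/col 3 already zero → sign 0
signature = (1, 1, 2)

Answer: (1, 1, 2)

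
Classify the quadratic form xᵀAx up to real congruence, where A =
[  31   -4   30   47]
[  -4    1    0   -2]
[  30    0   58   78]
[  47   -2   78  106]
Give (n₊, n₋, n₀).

Answer: (3, 1, 0)

Derivation:
step 0: pivot 31 → sign +
step 1: pivot 15/31 → sign +
step 2: pivot -2 → sign −
step 3: pivot 3/5 → sign +
signature = (3, 1, 0)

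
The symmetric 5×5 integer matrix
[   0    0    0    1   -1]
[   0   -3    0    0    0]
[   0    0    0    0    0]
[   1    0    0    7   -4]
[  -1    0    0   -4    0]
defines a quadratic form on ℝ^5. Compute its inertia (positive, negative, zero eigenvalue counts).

step 0: pivot -3 → sign −
step 1: pivot 7 → sign +
step 2: pivot -1/7 → sign −
step 3: pivot -1 → sign −
step 4: row/col 4 already zero → sign 0
signature = (1, 3, 1)

Answer: (1, 3, 1)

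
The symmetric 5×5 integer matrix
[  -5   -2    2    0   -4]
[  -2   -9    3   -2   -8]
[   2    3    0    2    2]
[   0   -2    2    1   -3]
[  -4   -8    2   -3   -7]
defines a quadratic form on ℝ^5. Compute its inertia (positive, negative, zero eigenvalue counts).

Answer: (1, 3, 1)

Derivation:
step 0: pivot -5 → sign −
step 1: pivot -41/5 → sign −
step 2: pivot 57/41 → sign +
step 3: pivot -1/19 → sign −
step 4: row/col 4 already zero → sign 0
signature = (1, 3, 1)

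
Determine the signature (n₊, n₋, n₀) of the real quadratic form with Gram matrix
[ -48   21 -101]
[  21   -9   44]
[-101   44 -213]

Answer: (1, 2, 0)

Derivation:
step 0: pivot -48 → sign −
step 1: pivot 3/16 → sign +
step 2: pivot -2/3 → sign −
signature = (1, 2, 0)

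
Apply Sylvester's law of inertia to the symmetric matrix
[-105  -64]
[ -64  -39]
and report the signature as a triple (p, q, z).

step 0: pivot -105 → sign −
step 1: pivot 1/105 → sign +
signature = (1, 1, 0)

Answer: (1, 1, 0)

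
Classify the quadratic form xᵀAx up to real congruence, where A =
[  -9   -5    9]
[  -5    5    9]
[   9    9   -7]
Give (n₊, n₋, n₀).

step 0: pivot -9 → sign −
step 1: pivot 70/9 → sign +
step 2: pivot -2/35 → sign −
signature = (1, 2, 0)

Answer: (1, 2, 0)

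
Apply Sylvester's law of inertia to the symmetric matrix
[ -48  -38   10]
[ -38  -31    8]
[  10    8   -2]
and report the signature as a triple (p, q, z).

Answer: (1, 2, 0)

Derivation:
step 0: pivot -48 → sign −
step 1: pivot -11/12 → sign −
step 2: pivot 1/11 → sign +
signature = (1, 2, 0)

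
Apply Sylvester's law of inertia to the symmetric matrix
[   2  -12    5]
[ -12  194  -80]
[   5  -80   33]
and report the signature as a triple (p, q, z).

Answer: (3, 0, 0)

Derivation:
step 0: pivot 2 → sign +
step 1: pivot 122 → sign +
step 2: pivot 1/122 → sign +
signature = (3, 0, 0)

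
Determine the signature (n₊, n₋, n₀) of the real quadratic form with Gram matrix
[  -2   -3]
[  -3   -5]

step 0: pivot -2 → sign −
step 1: pivot -1/2 → sign −
signature = (0, 2, 0)

Answer: (0, 2, 0)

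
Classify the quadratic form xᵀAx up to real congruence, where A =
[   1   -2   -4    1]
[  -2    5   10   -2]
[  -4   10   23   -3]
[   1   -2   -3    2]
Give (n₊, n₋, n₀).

Answer: (4, 0, 0)

Derivation:
step 0: pivot 1 → sign +
step 1: pivot 1 → sign +
step 2: pivot 3 → sign +
step 3: pivot 2/3 → sign +
signature = (4, 0, 0)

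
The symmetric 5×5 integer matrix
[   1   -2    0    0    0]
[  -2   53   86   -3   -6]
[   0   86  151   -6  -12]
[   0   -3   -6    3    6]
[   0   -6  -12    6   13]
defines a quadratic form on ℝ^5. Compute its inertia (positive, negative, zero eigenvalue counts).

Answer: (4, 1, 0)

Derivation:
step 0: pivot 1 → sign +
step 1: pivot 49 → sign +
step 2: pivot 3/49 → sign +
step 3: pivot -6 → sign −
step 4: pivot 1 → sign +
signature = (4, 1, 0)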